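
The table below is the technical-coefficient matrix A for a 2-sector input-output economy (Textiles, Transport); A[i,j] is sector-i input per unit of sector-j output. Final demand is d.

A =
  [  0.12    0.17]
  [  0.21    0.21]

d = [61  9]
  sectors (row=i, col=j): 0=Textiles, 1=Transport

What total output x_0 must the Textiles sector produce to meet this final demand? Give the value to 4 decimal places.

Form M = I − A:
  [  0.88   -0.17]
  [ -0.21    0.79]
Leontief inverse L = M⁻¹:
  [  1.1979    0.2578]
  [  0.3184    1.3343]
Total output x = L · d:
  x_0 = 1.1979·61 + 0.2578·9 = 75.3904
  x_1 = 0.3184·61 + 1.3343·9 = 31.4329

75.3904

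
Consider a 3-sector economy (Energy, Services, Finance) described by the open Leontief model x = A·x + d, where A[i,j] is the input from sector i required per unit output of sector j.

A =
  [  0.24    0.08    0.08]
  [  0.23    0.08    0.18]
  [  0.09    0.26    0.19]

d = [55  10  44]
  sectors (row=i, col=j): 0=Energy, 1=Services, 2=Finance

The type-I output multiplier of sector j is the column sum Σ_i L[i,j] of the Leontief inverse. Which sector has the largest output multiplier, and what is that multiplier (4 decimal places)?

Energy (2.0738)

Form M = I − A:
  [  0.76   -0.08   -0.08]
  [ -0.23    0.92   -0.18]
  [ -0.09   -0.26    0.81]
Leontief inverse L = M⁻¹:
  [  1.3880    0.1701    0.1749]
  [  0.4024    1.2091    0.3084]
  [  0.2834    0.4070    1.3530]
Total output x = L · d:
  x_0 = 1.3880·55 + 0.1701·10 + 0.1749·44 = 85.7354
  x_1 = 0.4024·55 + 1.2091·10 + 0.3084·44 = 47.7970
  x_2 = 0.2834·55 + 0.4070·10 + 1.3530·44 = 79.1894
Output multipliers (column sums of L):
  Energy: 2.0738
  Services: 1.7863
  Finance: 1.8363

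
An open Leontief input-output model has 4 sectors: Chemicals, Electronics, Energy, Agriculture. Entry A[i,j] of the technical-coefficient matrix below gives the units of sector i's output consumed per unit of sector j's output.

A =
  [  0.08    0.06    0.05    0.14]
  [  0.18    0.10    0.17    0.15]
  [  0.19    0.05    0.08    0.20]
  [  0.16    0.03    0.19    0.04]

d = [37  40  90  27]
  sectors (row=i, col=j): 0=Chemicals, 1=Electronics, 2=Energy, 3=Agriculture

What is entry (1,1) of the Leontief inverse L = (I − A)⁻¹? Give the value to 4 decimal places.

L[1,1] = 1.1596

Form M = I − A:
  [  0.92   -0.06   -0.05   -0.14]
  [ -0.18    0.90   -0.17   -0.15]
  [ -0.19   -0.05    0.92   -0.20]
  [ -0.16   -0.03   -0.19    0.96]
Leontief inverse L = M⁻¹:
  [  1.1670    0.0917    0.1238    0.2103]
  [  0.3381    1.1596    0.2929    0.2915]
  [  0.3176    0.0973    1.1859    0.3086]
  [  0.2679    0.0708    0.2645    1.1469]
Total output x = L · d:
  x_0 = 1.1670·37 + 0.0917·40 + 0.1238·90 + 0.2103·27 = 63.6688
  x_1 = 0.3381·37 + 1.1596·40 + 0.2929·90 + 0.2915·27 = 93.1214
  x_2 = 0.3176·37 + 0.0973·40 + 1.1859·90 + 0.3086·27 = 130.7136
  x_3 = 0.2679·37 + 0.0708·40 + 0.2645·90 + 1.1469·27 = 67.5169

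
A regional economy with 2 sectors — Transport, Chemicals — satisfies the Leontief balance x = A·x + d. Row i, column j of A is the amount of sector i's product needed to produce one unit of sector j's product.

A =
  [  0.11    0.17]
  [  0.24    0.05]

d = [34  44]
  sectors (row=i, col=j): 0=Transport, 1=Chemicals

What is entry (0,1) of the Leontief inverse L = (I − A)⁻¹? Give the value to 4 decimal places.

Form M = I − A:
  [  0.89   -0.17]
  [ -0.24    0.95]
Leontief inverse L = M⁻¹:
  [  1.1806    0.2113]
  [  0.2982    1.1060]
Total output x = L · d:
  x_0 = 1.1806·34 + 0.2113·44 = 49.4346
  x_1 = 0.2982·34 + 1.1060·44 = 58.8045

L[0,1] = 0.2113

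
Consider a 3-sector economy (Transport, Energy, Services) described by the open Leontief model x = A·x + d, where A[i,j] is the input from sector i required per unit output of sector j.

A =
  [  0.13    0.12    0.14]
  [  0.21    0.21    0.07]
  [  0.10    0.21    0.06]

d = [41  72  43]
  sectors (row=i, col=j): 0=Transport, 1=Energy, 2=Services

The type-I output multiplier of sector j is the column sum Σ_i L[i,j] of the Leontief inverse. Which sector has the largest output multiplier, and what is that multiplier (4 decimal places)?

Energy (1.9285)

Form M = I − A:
  [  0.87   -0.12   -0.14]
  [ -0.21    0.79   -0.07]
  [ -0.10   -0.21    0.94]
Leontief inverse L = M⁻¹:
  [  1.2306    0.2404    0.2012]
  [  0.3456    1.3589    0.1527]
  [  0.2081    0.3292    1.1193]
Total output x = L · d:
  x_0 = 1.2306·41 + 0.2404·72 + 0.2012·43 = 76.4133
  x_1 = 0.3456·41 + 1.3589·72 + 0.1527·43 = 118.5724
  x_2 = 0.2081·41 + 0.3292·72 + 1.1193·43 = 80.3633
Output multipliers (column sums of L):
  Transport: 1.7842
  Energy: 1.9285
  Services: 1.4732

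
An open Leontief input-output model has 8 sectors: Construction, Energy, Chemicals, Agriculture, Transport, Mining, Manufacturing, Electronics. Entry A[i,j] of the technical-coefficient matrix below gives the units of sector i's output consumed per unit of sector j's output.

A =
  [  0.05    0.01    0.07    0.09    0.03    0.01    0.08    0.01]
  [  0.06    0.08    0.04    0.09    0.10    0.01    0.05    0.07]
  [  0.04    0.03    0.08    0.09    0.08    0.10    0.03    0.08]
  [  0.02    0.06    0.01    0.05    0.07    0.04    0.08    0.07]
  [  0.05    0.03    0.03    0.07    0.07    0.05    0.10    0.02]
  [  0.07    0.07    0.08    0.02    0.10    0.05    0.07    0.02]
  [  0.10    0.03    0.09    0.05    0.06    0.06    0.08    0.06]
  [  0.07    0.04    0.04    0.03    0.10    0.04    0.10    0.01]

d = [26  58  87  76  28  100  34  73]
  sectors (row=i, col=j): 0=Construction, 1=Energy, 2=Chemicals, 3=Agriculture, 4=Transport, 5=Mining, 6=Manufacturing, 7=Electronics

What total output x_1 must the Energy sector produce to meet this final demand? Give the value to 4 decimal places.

107.9287

Form M = I − A:
  [  0.95   -0.01   -0.07   -0.09   -0.03   -0.01   -0.08   -0.01]
  [ -0.06    0.92   -0.04   -0.09   -0.10   -0.01   -0.05   -0.07]
  [ -0.04   -0.03    0.92   -0.09   -0.08   -0.10   -0.03   -0.08]
  [ -0.02   -0.06   -0.01    0.95   -0.07   -0.04   -0.08   -0.07]
  [ -0.05   -0.03   -0.03   -0.07    0.93   -0.05   -0.10   -0.02]
  [ -0.07   -0.07   -0.08   -0.02   -0.10    0.95   -0.07   -0.02]
  [ -0.10   -0.03   -0.09   -0.05   -0.06   -0.06    0.92   -0.06]
  [ -0.07   -0.04   -0.04   -0.03   -0.10   -0.04   -0.10    0.99]
Leontief inverse L = M⁻¹:
  [  1.0855    0.0354    0.1059    0.1306    0.0749    0.0421    0.1270    0.0413]
  [  0.1103    1.1184    0.0848    0.1475    0.1669    0.0490    0.1197    0.1091]
  [  0.0939    0.0723    1.1319    0.1467    0.1546    0.1468    0.1028    0.1202]
  [  0.0648    0.0921    0.0491    1.0934    0.1260    0.0724    0.1375    0.1008]
  [  0.0957    0.0618    0.0733    0.1166    1.1253    0.0858    0.1589    0.0536]
  [  0.1214    0.1060    0.1307    0.0780    0.1648    1.0917    0.1347    0.0583]
  [  0.1561    0.0679    0.1466    0.1107    0.1298    0.1063    1.1518    0.1006]
  [  0.1173    0.0708    0.0856    0.0804    0.1555    0.0766    0.1600    1.0433]
Total output x = L · d:
  x_0 = 1.0855·26 + 0.0354·58 + 0.1059·87 + 0.1306·76 + 0.0749·28 + 0.0421·100 + 0.1270·34 + 0.0413·73 = 63.0578
  x_1 = 0.1103·26 + 1.1184·58 + 0.0848·87 + 0.1475·76 + 0.1669·28 + 0.0490·100 + 0.1197·34 + 0.1091·73 = 107.9287
  x_2 = 0.0939·26 + 0.0723·58 + 1.1319·87 + 0.1467·76 + 0.1546·28 + 0.1468·100 + 0.1028·34 + 0.1202·73 = 147.5335
  x_3 = 0.0648·26 + 0.0921·58 + 0.0491·87 + 1.0934·76 + 0.1260·28 + 0.0724·100 + 0.1375·34 + 0.1008·73 = 117.1878
  x_4 = 0.0957·26 + 0.0618·58 + 0.0733·87 + 0.1166·76 + 1.1253·28 + 0.0858·100 + 0.1589·34 + 0.0536·73 = 70.7108
  x_5 = 0.1214·26 + 0.1060·58 + 0.1307·87 + 0.0780·76 + 0.1648·28 + 1.0917·100 + 0.1347·34 + 0.0583·73 = 149.2298
  x_6 = 0.1561·26 + 0.0679·58 + 0.1466·87 + 0.1107·76 + 0.1298·28 + 0.1063·100 + 1.1518·34 + 0.1006·73 = 89.9315
  x_7 = 0.1173·26 + 0.0708·58 + 0.0856·87 + 0.0804·76 + 0.1555·28 + 0.0766·100 + 0.1600·34 + 1.0433·73 = 114.3248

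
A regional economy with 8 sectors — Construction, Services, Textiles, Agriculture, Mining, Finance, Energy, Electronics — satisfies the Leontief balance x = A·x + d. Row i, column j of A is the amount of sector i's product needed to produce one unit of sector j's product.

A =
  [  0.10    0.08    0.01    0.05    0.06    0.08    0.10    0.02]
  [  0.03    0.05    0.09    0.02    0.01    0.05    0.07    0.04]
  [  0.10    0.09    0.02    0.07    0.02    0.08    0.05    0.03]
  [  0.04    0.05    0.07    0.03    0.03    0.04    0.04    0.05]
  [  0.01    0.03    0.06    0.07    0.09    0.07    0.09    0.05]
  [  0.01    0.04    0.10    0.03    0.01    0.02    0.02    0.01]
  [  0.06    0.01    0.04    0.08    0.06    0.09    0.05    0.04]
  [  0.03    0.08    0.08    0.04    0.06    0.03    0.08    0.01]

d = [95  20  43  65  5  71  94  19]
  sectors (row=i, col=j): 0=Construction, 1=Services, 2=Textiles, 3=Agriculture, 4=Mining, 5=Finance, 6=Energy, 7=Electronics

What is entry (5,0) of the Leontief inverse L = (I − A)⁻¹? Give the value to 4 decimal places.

Form M = I − A:
  [  0.90   -0.08   -0.01   -0.05   -0.06   -0.08   -0.10   -0.02]
  [ -0.03    0.95   -0.09   -0.02   -0.01   -0.05   -0.07   -0.04]
  [ -0.10   -0.09    0.98   -0.07   -0.02   -0.08   -0.05   -0.03]
  [ -0.04   -0.05   -0.07    0.97   -0.03   -0.04   -0.04   -0.05]
  [ -0.01   -0.03   -0.06   -0.07    0.91   -0.07   -0.09   -0.05]
  [ -0.01   -0.04   -0.10   -0.03   -0.01    0.98   -0.02   -0.01]
  [ -0.06   -0.01   -0.04   -0.08   -0.06   -0.09    0.95   -0.04]
  [ -0.03   -0.08   -0.08   -0.04   -0.06   -0.03   -0.08    0.99]
Leontief inverse L = M⁻¹:
  [  1.1398    0.1202    0.0582    0.0907    0.0952    0.1298    0.1514    0.0465]
  [  0.0623    1.0829    0.1234    0.0505    0.0321    0.0862    0.1047    0.0580]
  [  0.1374    0.1301    1.0650    0.1040    0.0485    0.1230    0.0961    0.0531]
  [  0.0700    0.0827    0.1034    1.0589    0.0530    0.0744    0.0758    0.0679]
  [  0.0443    0.0678    0.1068    0.1103    1.1237    0.1153    0.1352    0.0758]
  [  0.0333    0.0641    0.1214    0.0503    0.0230    1.0446    0.0428    0.0229]
  [  0.0930    0.0466    0.0818    0.1147    0.0897    0.1299    1.0914    0.0620]
  [  0.0647    0.1148    0.1187    0.0755    0.0876    0.0730    0.1216    1.0335]
Total output x = L · d:
  x_0 = 1.1398·95 + 0.1202·20 + 0.0582·43 + 0.0907·65 + 0.0952·5 + 0.1298·71 + 0.1514·94 + 0.0465·19 = 143.8819
  x_1 = 0.0623·95 + 1.0829·20 + 0.1234·43 + 0.0505·65 + 0.0321·5 + 0.0862·71 + 0.1047·94 + 0.0580·19 = 53.3829
  x_2 = 0.1374·95 + 0.1301·20 + 1.0650·43 + 0.1040·65 + 0.0485·5 + 0.1230·71 + 0.0961·94 + 0.0531·19 = 87.2296
  x_3 = 0.0700·95 + 0.0827·20 + 0.1034·43 + 1.0589·65 + 0.0530·5 + 0.0744·71 + 0.0758·94 + 0.0679·19 = 95.5474
  x_4 = 0.0443·95 + 0.0678·20 + 0.1068·43 + 0.1103·65 + 1.1237·5 + 0.1153·71 + 0.1352·94 + 0.0758·19 = 45.2901
  x_5 = 0.0333·95 + 0.0641·20 + 0.1214·43 + 0.0503·65 + 0.0230·5 + 1.0446·71 + 0.0428·94 + 0.0229·19 = 91.6852
  x_6 = 0.0930·95 + 0.0466·20 + 0.0818·43 + 0.1147·65 + 0.0897·5 + 0.1299·71 + 1.0914·94 + 0.0620·19 = 134.1836
  x_7 = 0.0647·95 + 0.1148·20 + 0.1187·43 + 0.0755·65 + 0.0876·5 + 0.0730·71 + 0.1216·94 + 1.0335·19 = 55.1414

L[5,0] = 0.0333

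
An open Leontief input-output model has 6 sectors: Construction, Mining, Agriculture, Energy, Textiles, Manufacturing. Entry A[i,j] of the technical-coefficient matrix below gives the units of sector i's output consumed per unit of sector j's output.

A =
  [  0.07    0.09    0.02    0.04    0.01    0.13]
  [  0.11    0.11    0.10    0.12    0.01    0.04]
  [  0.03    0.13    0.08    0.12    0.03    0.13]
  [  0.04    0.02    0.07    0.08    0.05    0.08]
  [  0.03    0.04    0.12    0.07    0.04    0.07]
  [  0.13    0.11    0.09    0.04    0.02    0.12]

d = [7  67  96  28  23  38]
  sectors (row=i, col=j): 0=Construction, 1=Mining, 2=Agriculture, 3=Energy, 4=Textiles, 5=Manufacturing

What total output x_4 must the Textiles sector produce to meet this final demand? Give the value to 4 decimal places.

56.9852

Form M = I − A:
  [  0.93   -0.09   -0.02   -0.04   -0.01   -0.13]
  [ -0.11    0.89   -0.10   -0.12   -0.01   -0.04]
  [ -0.03   -0.13    0.92   -0.12   -0.03   -0.13]
  [ -0.04   -0.02   -0.07    0.92   -0.05   -0.08]
  [ -0.03   -0.04   -0.12   -0.07    0.96   -0.07]
  [ -0.13   -0.11   -0.09   -0.04   -0.02    0.88]
Leontief inverse L = M⁻¹:
  [  1.1270    0.1511    0.0697    0.0881    0.0241    0.1936]
  [  0.1720    1.1858    0.1634    0.1912    0.0318    0.1234]
  [  0.1031    0.2130    1.1557    0.1966    0.0542    0.2178]
  [  0.0825    0.0712    0.1177    1.1264    0.0669    0.1405]
  [  0.0762    0.1004    0.1736    0.1255    1.0583    0.1371]
  [  0.2040    0.1979    0.1582    0.1111    0.0402    1.2122]
Total output x = L · d:
  x_0 = 1.1270·7 + 0.1511·67 + 0.0697·96 + 0.0881·28 + 0.0241·23 + 0.1936·38 = 35.0841
  x_1 = 0.1720·7 + 1.1858·67 + 0.1634·96 + 0.1912·28 + 0.0318·23 + 0.1234·38 = 107.1153
  x_2 = 0.1031·7 + 0.2130·67 + 1.1557·96 + 0.1966·28 + 0.0542·23 + 0.2178·38 = 140.9684
  x_3 = 0.0825·7 + 0.0712·67 + 0.1177·96 + 1.1264·28 + 0.0669·23 + 0.1405·38 = 55.0655
  x_4 = 0.0762·7 + 0.1004·67 + 0.1736·96 + 0.1255·28 + 1.0583·23 + 0.1371·38 = 56.9852
  x_5 = 0.2040·7 + 0.1979·67 + 0.1582·96 + 0.1111·28 + 0.0402·23 + 1.2122·38 = 79.9694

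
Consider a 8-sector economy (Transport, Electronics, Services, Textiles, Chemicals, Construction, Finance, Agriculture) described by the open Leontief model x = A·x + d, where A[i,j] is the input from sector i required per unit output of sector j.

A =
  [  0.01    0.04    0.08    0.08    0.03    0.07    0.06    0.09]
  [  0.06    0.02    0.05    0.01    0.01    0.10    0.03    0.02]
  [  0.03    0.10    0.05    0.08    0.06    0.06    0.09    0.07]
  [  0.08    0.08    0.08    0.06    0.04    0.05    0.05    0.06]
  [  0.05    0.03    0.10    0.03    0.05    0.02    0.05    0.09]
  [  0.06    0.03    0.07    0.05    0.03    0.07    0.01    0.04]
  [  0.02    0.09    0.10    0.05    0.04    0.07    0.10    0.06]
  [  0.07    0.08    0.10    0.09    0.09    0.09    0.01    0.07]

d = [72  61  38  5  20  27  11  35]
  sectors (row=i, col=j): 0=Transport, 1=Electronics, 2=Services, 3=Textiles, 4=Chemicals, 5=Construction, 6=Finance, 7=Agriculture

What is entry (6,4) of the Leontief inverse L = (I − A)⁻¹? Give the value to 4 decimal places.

Form M = I − A:
  [  0.99   -0.04   -0.08   -0.08   -0.03   -0.07   -0.06   -0.09]
  [ -0.06    0.98   -0.05   -0.01   -0.01   -0.10   -0.03   -0.02]
  [ -0.03   -0.10    0.95   -0.08   -0.06   -0.06   -0.09   -0.07]
  [ -0.08   -0.08   -0.08    0.94   -0.04   -0.05   -0.05   -0.06]
  [ -0.05   -0.03   -0.10   -0.03    0.95   -0.02   -0.05   -0.09]
  [ -0.06   -0.03   -0.07   -0.05   -0.03    0.93   -0.01   -0.04]
  [ -0.02   -0.09   -0.10   -0.05   -0.04   -0.07    0.90   -0.06]
  [ -0.07   -0.08   -0.10   -0.09   -0.09   -0.09   -0.01    0.93]
Leontief inverse L = M⁻¹:
  [  1.0546    0.0961    0.1478    0.1316    0.0711    0.1294    0.1026    0.1428]
  [  0.0848    1.0514    0.0912    0.0426    0.0331    0.1377    0.0561    0.0532]
  [  0.0797    0.1597    1.1277    0.1344    0.1032    0.1284    0.1395    0.1292]
  [  0.1240    0.1357    0.1507    1.1136    0.0805    0.1139    0.0968    0.1170]
  [  0.0878    0.0825    0.1633    0.0795    1.0897    0.0744    0.0923    0.1423]
  [  0.0924    0.0699    0.1205    0.0901    0.0598    1.1147    0.0422    0.0818]
  [  0.0671    0.1513    0.1750    0.1048    0.0832    0.1381    1.1514    0.1180]
  [  0.1254    0.1444    0.1842    0.1533    0.1392    0.1630    0.0623    1.1388]
Total output x = L · d:
  x_0 = 1.0546·72 + 0.0961·61 + 0.1478·38 + 0.1316·5 + 0.0711·20 + 0.1294·27 + 0.1026·11 + 0.1428·35 = 99.1146
  x_1 = 0.0848·72 + 1.0514·61 + 0.0912·38 + 0.0426·5 + 0.0331·20 + 0.1377·27 + 0.0561·11 + 0.0532·35 = 80.7790
  x_2 = 0.0797·72 + 0.1597·61 + 1.1277·38 + 0.1344·5 + 0.1032·20 + 0.1284·27 + 0.1395·11 + 0.1292·35 = 70.5891
  x_3 = 0.1240·72 + 0.1357·61 + 0.1507·38 + 1.1136·5 + 0.0805·20 + 0.1139·27 + 0.0968·11 + 0.1170·35 = 38.3490
  x_4 = 0.0878·72 + 0.0825·61 + 0.1633·38 + 0.0795·5 + 1.0897·20 + 0.0744·27 + 0.0923·11 + 0.1423·35 = 47.7582
  x_5 = 0.0924·72 + 0.0699·61 + 0.1205·38 + 0.0901·5 + 0.0598·20 + 1.1147·27 + 0.0422·11 + 0.0818·35 = 50.5688
  x_6 = 0.0671·72 + 0.1513·61 + 0.1750·38 + 0.1048·5 + 0.0832·20 + 0.1381·27 + 1.1514·11 + 0.1180·35 = 43.4206
  x_7 = 0.1254·72 + 0.1444·61 + 0.1842·38 + 0.1533·5 + 0.1392·20 + 0.1630·27 + 0.0623·11 + 1.1388·35 = 73.3272

L[6,4] = 0.0832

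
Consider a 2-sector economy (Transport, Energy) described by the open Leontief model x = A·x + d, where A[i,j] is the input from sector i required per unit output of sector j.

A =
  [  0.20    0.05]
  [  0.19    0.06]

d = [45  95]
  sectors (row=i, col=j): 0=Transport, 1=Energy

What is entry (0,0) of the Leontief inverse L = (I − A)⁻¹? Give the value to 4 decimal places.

L[0,0] = 1.2660

Form M = I − A:
  [  0.80   -0.05]
  [ -0.19    0.94]
Leontief inverse L = M⁻¹:
  [  1.2660    0.0673]
  [  0.2559    1.0774]
Total output x = L · d:
  x_0 = 1.2660·45 + 0.0673·95 = 63.3670
  x_1 = 0.2559·45 + 1.0774·95 = 113.8721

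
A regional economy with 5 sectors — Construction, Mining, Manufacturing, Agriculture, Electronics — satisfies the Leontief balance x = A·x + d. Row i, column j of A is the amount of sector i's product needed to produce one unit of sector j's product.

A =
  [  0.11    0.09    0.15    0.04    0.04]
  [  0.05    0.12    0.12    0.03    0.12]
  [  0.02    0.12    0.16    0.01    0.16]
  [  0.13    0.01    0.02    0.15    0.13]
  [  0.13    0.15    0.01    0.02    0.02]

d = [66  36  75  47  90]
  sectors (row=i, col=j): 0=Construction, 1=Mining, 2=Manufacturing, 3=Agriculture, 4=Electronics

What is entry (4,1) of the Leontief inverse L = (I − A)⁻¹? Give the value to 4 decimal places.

Form M = I − A:
  [  0.89   -0.09   -0.15   -0.04   -0.04]
  [ -0.05    0.88   -0.12   -0.03   -0.12]
  [ -0.02   -0.12    0.84   -0.01   -0.16]
  [ -0.13   -0.01   -0.02    0.85   -0.13]
  [ -0.13   -0.15   -0.01   -0.02    0.98]
Leontief inverse L = M⁻¹:
  [  1.1652    0.1718    0.2356    0.0664    0.1159]
  [  0.1081    1.2073    0.1954    0.0545    0.1914]
  [  0.0792    0.2178    1.2393    0.0316    0.2364]
  [  0.2083    0.0779    0.0790    1.1944    0.1894]
  [  0.1762    0.2114    0.0754    0.0418    1.0713]
Total output x = L · d:
  x_0 = 1.1652·66 + 0.1718·36 + 0.2356·75 + 0.0664·47 + 0.1159·90 = 114.3004
  x_1 = 0.1081·66 + 1.2073·36 + 0.1954·75 + 0.0545·47 + 0.1914·90 = 85.0360
  x_2 = 0.0792·66 + 0.2178·36 + 1.2393·75 + 0.0316·47 + 0.2364·90 = 128.7761
  x_3 = 0.2083·66 + 0.0779·36 + 0.0790·75 + 1.1944·47 + 0.1894·90 = 95.6605
  x_4 = 0.1762·66 + 0.2114·36 + 0.0754·75 + 0.0418·47 + 1.0713·90 = 123.2810

L[4,1] = 0.2114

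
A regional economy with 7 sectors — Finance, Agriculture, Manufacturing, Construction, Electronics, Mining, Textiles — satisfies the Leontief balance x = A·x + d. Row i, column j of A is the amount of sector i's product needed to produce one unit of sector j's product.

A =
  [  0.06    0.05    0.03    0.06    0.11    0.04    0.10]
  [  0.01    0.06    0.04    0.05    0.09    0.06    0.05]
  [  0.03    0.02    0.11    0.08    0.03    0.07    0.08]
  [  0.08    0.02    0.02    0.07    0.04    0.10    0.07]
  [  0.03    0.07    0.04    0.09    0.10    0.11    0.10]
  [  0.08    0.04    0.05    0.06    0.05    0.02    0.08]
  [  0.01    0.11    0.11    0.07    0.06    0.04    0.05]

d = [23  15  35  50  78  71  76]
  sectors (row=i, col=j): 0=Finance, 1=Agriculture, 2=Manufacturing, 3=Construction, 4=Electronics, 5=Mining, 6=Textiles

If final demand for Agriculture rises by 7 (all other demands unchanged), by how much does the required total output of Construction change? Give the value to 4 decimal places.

Form M = I − A:
  [  0.94   -0.05   -0.03   -0.06   -0.11   -0.04   -0.10]
  [ -0.01    0.94   -0.04   -0.05   -0.09   -0.06   -0.05]
  [ -0.03   -0.02    0.89   -0.08   -0.03   -0.07   -0.08]
  [ -0.08   -0.02   -0.02    0.93   -0.04   -0.10   -0.07]
  [ -0.03   -0.07   -0.04   -0.09    0.90   -0.11   -0.10]
  [ -0.08   -0.04   -0.05   -0.06   -0.05    0.98   -0.08]
  [ -0.01   -0.11   -0.11   -0.07   -0.06   -0.04    0.95]
Leontief inverse L = M⁻¹:
  [  1.0922    0.0974    0.0764    0.1165    0.1668    0.0932    0.1605]
  [  0.0361    1.0950    0.0763    0.0946    0.1329    0.1025    0.0975]
  [  0.0623    0.0568    1.1576    0.1313    0.0731    0.1158    0.1341]
  [  0.1137    0.0580    0.0587    1.1176    0.0874    0.1413    0.1234]
  [  0.0710    0.1229    0.0943    0.1556    1.1630    0.1705    0.1701]
  [  0.1077    0.0776    0.0897    0.1066    0.0964    1.0630    0.1305]
  [  0.0403    0.1497    0.1577    0.1240    0.1096    0.0922    1.1065]
Total output x = L · d:
  x_0 = 1.0922·23 + 0.0974·15 + 0.0764·35 + 0.1165·50 + 0.1668·78 + 0.0932·71 + 0.1605·76 = 66.9050
  x_1 = 0.0361·23 + 1.0950·15 + 0.0763·35 + 0.0946·50 + 0.1329·78 + 0.1025·71 + 0.0975·76 = 49.7055
  x_2 = 0.0623·23 + 0.0568·15 + 1.1576·35 + 0.1313·50 + 0.0731·78 + 0.1158·71 + 0.1341·76 = 73.4829
  x_3 = 0.1137·23 + 0.0580·15 + 0.0587·35 + 1.1176·50 + 0.0874·78 + 0.1413·71 + 0.1234·76 = 87.6509
  x_4 = 0.0710·23 + 0.1229·15 + 0.0943·35 + 0.1556·50 + 1.1630·78 + 0.1705·71 + 0.1701·76 = 130.3044
  x_5 = 0.1077·23 + 0.0776·15 + 0.0897·35 + 0.1066·50 + 0.0964·78 + 1.0630·71 + 0.1305·76 = 105.0156
  x_6 = 0.0403·23 + 0.1497·15 + 0.1577·35 + 0.1240·50 + 0.1096·78 + 0.0922·71 + 1.1065·76 = 114.0781
Δx_3 = L[3,1] · Δd_1 = 0.0580 · 7 = 0.4063

0.4063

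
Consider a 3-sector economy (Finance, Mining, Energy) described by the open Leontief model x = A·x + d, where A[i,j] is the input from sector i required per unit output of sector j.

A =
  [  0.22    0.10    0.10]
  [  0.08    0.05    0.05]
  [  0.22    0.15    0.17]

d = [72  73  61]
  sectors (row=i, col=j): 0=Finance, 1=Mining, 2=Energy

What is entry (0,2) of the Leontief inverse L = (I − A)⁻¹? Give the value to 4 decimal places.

Form M = I − A:
  [  0.78   -0.10   -0.10]
  [ -0.08    0.95   -0.05]
  [ -0.22   -0.15    0.83]
Leontief inverse L = M⁻¹:
  [  1.3481    0.1692    0.1726]
  [  0.1336    1.0795    0.0811]
  [  0.3815    0.2399    1.2652]
Total output x = L · d:
  x_0 = 1.3481·72 + 0.1692·73 + 0.1726·61 = 119.9399
  x_1 = 0.1336·72 + 1.0795·73 + 0.0811·61 = 93.3718
  x_2 = 0.3815·72 + 0.2399·73 + 1.2652·61 = 122.1597

L[0,2] = 0.1726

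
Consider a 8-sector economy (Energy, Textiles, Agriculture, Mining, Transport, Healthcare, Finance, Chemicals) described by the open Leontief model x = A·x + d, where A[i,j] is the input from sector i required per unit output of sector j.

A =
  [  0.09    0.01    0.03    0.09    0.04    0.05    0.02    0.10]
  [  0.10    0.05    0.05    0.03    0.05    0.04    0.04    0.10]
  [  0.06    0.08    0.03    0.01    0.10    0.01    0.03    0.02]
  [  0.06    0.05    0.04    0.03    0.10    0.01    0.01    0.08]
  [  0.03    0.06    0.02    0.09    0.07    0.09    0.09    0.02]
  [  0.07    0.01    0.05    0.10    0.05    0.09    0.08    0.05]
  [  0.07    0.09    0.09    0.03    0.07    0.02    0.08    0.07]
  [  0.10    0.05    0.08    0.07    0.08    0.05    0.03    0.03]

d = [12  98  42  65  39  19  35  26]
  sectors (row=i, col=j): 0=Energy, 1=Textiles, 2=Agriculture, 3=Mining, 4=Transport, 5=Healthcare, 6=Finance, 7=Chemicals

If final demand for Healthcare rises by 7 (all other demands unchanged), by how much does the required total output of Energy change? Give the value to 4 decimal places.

Form M = I − A:
  [  0.91   -0.01   -0.03   -0.09   -0.04   -0.05   -0.02   -0.10]
  [ -0.10    0.95   -0.05   -0.03   -0.05   -0.04   -0.04   -0.10]
  [ -0.06   -0.08    0.97   -0.01   -0.10   -0.01   -0.03   -0.02]
  [ -0.06   -0.05   -0.04    0.97   -0.10   -0.01   -0.01   -0.08]
  [ -0.03   -0.06   -0.02   -0.09    0.93   -0.09   -0.09   -0.02]
  [ -0.07   -0.01   -0.05   -0.10   -0.05    0.91   -0.08   -0.05]
  [ -0.07   -0.09   -0.09   -0.03   -0.07   -0.02    0.92   -0.07]
  [ -0.10   -0.05   -0.08   -0.07   -0.08   -0.05   -0.03    0.97]
Leontief inverse L = M⁻¹:
  [  1.1470    0.0445    0.0667    0.1383    0.0948    0.0858    0.0520    0.1457]
  [  0.1629    1.0889    0.0903    0.0810    0.1069    0.0792    0.0769    0.1494]
  [  0.1038    0.1108    1.0572    0.0473    0.1409    0.0411    0.0613    0.0573]
  [  0.1091    0.0836    0.0709    1.0725    0.1478    0.0443    0.0421    0.1181]
  [  0.0902    0.1028    0.0623    0.1398    1.1297    0.1304    0.1342    0.0724]
  [  0.1338    0.0536    0.0938    0.1535    0.1142    1.1310    0.1229    0.1034]
  [  0.1390    0.1394    0.1354    0.0813    0.1354    0.0611    1.1240    0.1253]
  [  0.1617    0.0914    0.1180    0.1217    0.1408    0.0905    0.0696    1.0821]
Total output x = L · d:
  x_0 = 1.1470·12 + 0.0445·98 + 0.0667·42 + 0.1383·65 + 0.0948·39 + 0.0858·19 + 0.0520·35 + 0.1457·26 = 40.8473
  x_1 = 0.1629·12 + 1.0889·98 + 0.0903·42 + 0.0810·65 + 0.1069·39 + 0.0792·19 + 0.0769·35 + 0.1494·26 = 129.9736
  x_2 = 0.1038·12 + 0.1108·98 + 1.0572·42 + 0.0473·65 + 0.1409·39 + 0.0411·19 + 0.0613·35 + 0.0573·26 = 69.4929
  x_3 = 0.1091·12 + 0.0836·98 + 0.0709·42 + 1.0725·65 + 0.1478·39 + 0.0443·19 + 0.0421·35 + 0.1181·26 = 93.3414
  x_4 = 0.0902·12 + 0.1028·98 + 0.0623·42 + 0.1398·65 + 1.1297·39 + 0.1304·19 + 0.1342·35 + 0.0724·26 = 75.9778
  x_5 = 0.1338·12 + 0.0536·98 + 0.0938·42 + 0.1535·65 + 0.1142·39 + 1.1310·19 + 0.1229·35 + 0.1034·26 = 53.7046
  x_6 = 0.1390·12 + 0.1394·98 + 0.1354·42 + 0.0813·65 + 0.1354·39 + 0.0611·19 + 1.1240·35 + 0.1253·26 = 75.3395
  x_7 = 0.1617·12 + 0.0914·98 + 0.1180·42 + 0.1217·65 + 0.1408·39 + 0.0905·19 + 0.0696·35 + 1.0821·26 = 61.5468
Δx_0 = L[0,5] · Δd_5 = 0.0858 · 7 = 0.6003

0.6003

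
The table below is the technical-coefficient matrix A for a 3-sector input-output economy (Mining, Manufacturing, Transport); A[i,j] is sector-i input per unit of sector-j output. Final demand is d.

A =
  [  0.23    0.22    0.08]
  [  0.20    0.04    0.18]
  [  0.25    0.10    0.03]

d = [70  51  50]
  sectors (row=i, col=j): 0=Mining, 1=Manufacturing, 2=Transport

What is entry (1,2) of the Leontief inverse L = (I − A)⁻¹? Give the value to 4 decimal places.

L[1,2] = 0.2455

Form M = I − A:
  [  0.77   -0.22   -0.08]
  [ -0.20    0.96   -0.18]
  [ -0.25   -0.10    0.97]
Leontief inverse L = M⁻¹:
  [  1.4500    0.3515    0.1848]
  [  0.3795    1.1542    0.2455]
  [  0.4128    0.2096    1.1039]
Total output x = L · d:
  x_0 = 1.4500·70 + 0.3515·51 + 0.1848·50 = 128.6717
  x_1 = 0.3795·70 + 1.1542·51 + 0.2455·50 = 97.7032
  x_2 = 0.4128·70 + 0.2096·51 + 1.1039·50 = 94.7817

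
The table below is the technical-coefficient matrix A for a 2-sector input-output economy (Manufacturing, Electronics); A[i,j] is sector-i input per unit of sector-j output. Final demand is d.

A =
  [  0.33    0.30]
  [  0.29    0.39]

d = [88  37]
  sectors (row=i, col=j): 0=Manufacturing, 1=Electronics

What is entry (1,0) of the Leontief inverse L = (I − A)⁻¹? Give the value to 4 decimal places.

Form M = I − A:
  [  0.67   -0.30]
  [ -0.29    0.61]
Leontief inverse L = M⁻¹:
  [  1.8962    0.9325]
  [  0.9015    2.0827]
Total output x = L · d:
  x_0 = 1.8962·88 + 0.9325·37 = 201.3677
  x_1 = 0.9015·88 + 2.0827·37 = 156.3879

L[1,0] = 0.9015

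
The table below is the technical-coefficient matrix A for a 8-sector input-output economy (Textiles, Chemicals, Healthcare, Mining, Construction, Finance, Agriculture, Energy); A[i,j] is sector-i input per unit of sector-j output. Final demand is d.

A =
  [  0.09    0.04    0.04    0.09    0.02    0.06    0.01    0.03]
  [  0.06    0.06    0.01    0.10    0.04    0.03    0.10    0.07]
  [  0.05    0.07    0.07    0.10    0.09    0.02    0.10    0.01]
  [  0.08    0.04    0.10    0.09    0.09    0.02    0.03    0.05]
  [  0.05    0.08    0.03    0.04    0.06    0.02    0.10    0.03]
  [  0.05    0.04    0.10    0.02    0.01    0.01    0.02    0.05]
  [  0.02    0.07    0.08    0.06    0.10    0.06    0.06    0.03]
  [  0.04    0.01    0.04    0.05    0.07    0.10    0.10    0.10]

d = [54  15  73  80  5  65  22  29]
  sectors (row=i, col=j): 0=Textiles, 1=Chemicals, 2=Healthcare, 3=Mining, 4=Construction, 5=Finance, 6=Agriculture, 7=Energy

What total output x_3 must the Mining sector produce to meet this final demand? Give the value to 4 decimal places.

121.1544

Form M = I − A:
  [  0.91   -0.04   -0.04   -0.09   -0.02   -0.06   -0.01   -0.03]
  [ -0.06    0.94   -0.01   -0.10   -0.04   -0.03   -0.10   -0.07]
  [ -0.05   -0.07    0.93   -0.10   -0.09   -0.02   -0.10   -0.01]
  [ -0.08   -0.04   -0.10    0.91   -0.09   -0.02   -0.03   -0.05]
  [ -0.05   -0.08   -0.03   -0.04    0.94   -0.02   -0.10   -0.03]
  [ -0.05   -0.04   -0.10   -0.02   -0.01    0.99   -0.02   -0.05]
  [ -0.02   -0.07   -0.08   -0.06   -0.10   -0.06    0.94   -0.03]
  [ -0.04   -0.01   -0.04   -0.05   -0.07   -0.10   -0.10    0.90]
Leontief inverse L = M⁻¹:
  [  1.1322    0.0731    0.0823    0.1400    0.0590    0.0855    0.0476    0.0604]
  [  0.1075    1.1035    0.0621    0.1606    0.0959    0.0669    0.1537    0.1111]
  [  0.1018    0.1232    1.1258    0.1686    0.1527    0.0538    0.1619    0.0483]
  [  0.1331    0.0890    0.1534    1.1573    0.1489    0.0547    0.0905    0.0884]
  [  0.0899    0.1214    0.0720    0.0933    1.1080    0.0503    0.1502    0.0632]
  [  0.0811    0.0690    0.1318    0.0628    0.0461    1.0330    0.0590    0.0739]
  [  0.0668    0.1190    0.1312    0.1205    0.1558    0.0906    1.1207    0.0672]
  [  0.0869    0.0563    0.0977    0.1074    0.1273    0.1387    0.1588    1.1427]
Total output x = L · d:
  x_0 = 1.1322·54 + 0.0731·15 + 0.0823·73 + 0.1400·80 + 0.0590·5 + 0.0855·65 + 0.0476·22 + 0.0604·29 = 88.0933
  x_1 = 0.1075·54 + 1.1035·15 + 0.0621·73 + 0.1606·80 + 0.0959·5 + 0.0669·65 + 0.1537·22 + 0.1111·29 = 51.1698
  x_2 = 0.1018·54 + 0.1232·15 + 1.1258·73 + 0.1686·80 + 0.1527·5 + 0.0538·65 + 0.1619·22 + 0.0483·29 = 112.2406
  x_3 = 0.1331·54 + 0.0890·15 + 0.1534·73 + 1.1573·80 + 0.1489·5 + 0.0547·65 + 0.0905·22 + 0.0884·29 = 121.1544
  x_4 = 0.0899·54 + 0.1214·15 + 0.0720·73 + 0.0933·80 + 1.1080·5 + 0.0503·65 + 0.1502·22 + 0.0632·29 = 33.3440
  x_5 = 0.0811·54 + 0.0690·15 + 0.1318·73 + 0.0628·80 + 0.0461·5 + 1.0330·65 + 0.0590·22 + 0.0739·29 = 90.8757
  x_6 = 0.0668·54 + 0.1190·15 + 0.1312·73 + 0.1205·80 + 0.1558·5 + 0.0906·65 + 1.1207·22 + 0.0672·29 = 57.8783
  x_7 = 0.0869·54 + 0.0563·15 + 0.0977·73 + 0.1074·80 + 0.1273·5 + 0.1387·65 + 0.1588·22 + 1.1427·29 = 67.5470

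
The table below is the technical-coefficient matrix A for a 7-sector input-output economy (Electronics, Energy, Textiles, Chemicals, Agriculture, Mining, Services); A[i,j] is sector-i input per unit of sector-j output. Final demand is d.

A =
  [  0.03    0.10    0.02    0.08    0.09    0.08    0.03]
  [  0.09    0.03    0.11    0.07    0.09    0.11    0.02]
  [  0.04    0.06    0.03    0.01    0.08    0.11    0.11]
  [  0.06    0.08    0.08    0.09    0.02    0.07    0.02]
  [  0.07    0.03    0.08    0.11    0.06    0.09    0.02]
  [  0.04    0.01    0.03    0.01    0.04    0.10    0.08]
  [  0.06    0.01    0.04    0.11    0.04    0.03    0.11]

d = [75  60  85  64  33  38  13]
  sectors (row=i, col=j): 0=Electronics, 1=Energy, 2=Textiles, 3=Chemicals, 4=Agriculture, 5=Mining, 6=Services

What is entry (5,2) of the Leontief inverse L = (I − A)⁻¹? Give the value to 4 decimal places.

L[5,2] = 0.0538

Form M = I − A:
  [  0.97   -0.10   -0.02   -0.08   -0.09   -0.08   -0.03]
  [ -0.09    0.97   -0.11   -0.07   -0.09   -0.11   -0.02]
  [ -0.04   -0.06    0.97   -0.01   -0.08   -0.11   -0.11]
  [ -0.06   -0.08   -0.08    0.91   -0.02   -0.07   -0.02]
  [ -0.07   -0.03   -0.08   -0.11    0.94   -0.09   -0.02]
  [ -0.04   -0.01   -0.03   -0.01   -0.04    0.90   -0.08]
  [ -0.06   -0.01   -0.04   -0.11   -0.04   -0.03    0.89]
Leontief inverse L = M⁻¹:
  [  1.0737    0.1319    0.0661    0.1309    0.1328    0.1453    0.0663]
  [  0.1359    1.0718    0.1551    0.1239    0.1425    0.1883    0.0707]
  [  0.0815    0.0867    1.0693    0.0611    0.1223    0.1707    0.1563]
  [  0.0996    0.1152    0.1205    1.1342    0.0632    0.1342    0.0598]
  [  0.1113    0.0686    0.1218    0.1592    1.1042    0.1581    0.0629]
  [  0.0666    0.0288    0.0538    0.0433    0.0681    1.1411    0.1146]
  [  0.0971    0.0431    0.0764    0.1618    0.0758    0.0817    1.1500]
Total output x = L · d:
  x_0 = 1.0737·75 + 0.1319·60 + 0.0661·85 + 0.1309·64 + 0.1328·33 + 0.1453·38 + 0.0663·13 = 113.1994
  x_1 = 0.1359·75 + 1.0718·60 + 0.1551·85 + 0.1239·64 + 0.1425·33 + 0.1883·38 + 0.0707·13 = 108.3951
  x_2 = 0.0815·75 + 0.0867·60 + 1.0693·85 + 0.0611·64 + 0.1223·33 + 0.1707·38 + 0.1563·13 = 118.6749
  x_3 = 0.0996·75 + 0.1152·60 + 0.1205·85 + 1.1342·64 + 0.0632·33 + 0.1342·38 + 0.0598·13 = 105.1766
  x_4 = 0.1113·75 + 0.0686·60 + 0.1218·85 + 0.1592·64 + 1.1042·33 + 0.1581·38 + 0.0629·13 = 76.2665
  x_5 = 0.0666·75 + 0.0288·60 + 0.0538·85 + 0.0433·64 + 0.0681·33 + 1.1411·38 + 0.1146·13 = 61.1743
  x_6 = 0.0971·75 + 0.0431·60 + 0.0764·85 + 0.1618·64 + 0.0758·33 + 0.0817·38 + 1.1500·13 = 47.2789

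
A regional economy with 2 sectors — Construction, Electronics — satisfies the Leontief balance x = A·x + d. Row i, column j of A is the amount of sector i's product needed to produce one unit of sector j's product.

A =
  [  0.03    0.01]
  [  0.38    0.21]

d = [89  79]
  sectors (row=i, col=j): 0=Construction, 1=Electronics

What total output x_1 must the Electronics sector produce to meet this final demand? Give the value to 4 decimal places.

Form M = I − A:
  [  0.97   -0.01]
  [ -0.38    0.79]
Leontief inverse L = M⁻¹:
  [  1.0361    0.0131]
  [  0.4984    1.2721]
Total output x = L · d:
  x_0 = 1.0361·89 + 0.0131·79 = 93.2459
  x_1 = 0.4984·89 + 1.2721·79 = 144.8525

144.8525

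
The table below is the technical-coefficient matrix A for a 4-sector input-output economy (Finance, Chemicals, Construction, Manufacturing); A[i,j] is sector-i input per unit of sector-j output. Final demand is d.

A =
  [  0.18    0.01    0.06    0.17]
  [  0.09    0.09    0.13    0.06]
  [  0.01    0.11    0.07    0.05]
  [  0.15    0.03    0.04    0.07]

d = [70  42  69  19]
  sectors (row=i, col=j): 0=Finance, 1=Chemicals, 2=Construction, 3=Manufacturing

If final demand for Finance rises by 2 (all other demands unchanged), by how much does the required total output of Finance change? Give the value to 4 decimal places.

2.5362

Form M = I − A:
  [  0.82   -0.01   -0.06   -0.17]
  [ -0.09    0.91   -0.13   -0.06]
  [ -0.01   -0.11    0.93   -0.05]
  [ -0.15   -0.03   -0.04    0.93]
Leontief inverse L = M⁻¹:
  [  1.2681    0.0335    0.0968    0.2392]
  [  0.1454    1.1248    0.1713    0.1083]
  [  0.0422    0.1360    1.1002    0.0756]
  [  0.2110    0.0475    0.0685    1.1206]
Total output x = L · d:
  x_0 = 1.2681·70 + 0.0335·42 + 0.0968·69 + 0.2392·19 = 101.3990
  x_1 = 0.1454·70 + 1.1248·42 + 0.1713·69 + 0.1083·19 = 71.2913
  x_2 = 0.0422·70 + 0.1360·42 + 1.1002·69 + 0.0756·19 = 86.0164
  x_3 = 0.2110·70 + 0.0475·42 + 0.0685·69 + 1.1206·19 = 42.7841
Δx_0 = L[0,0] · Δd_0 = 1.2681 · 2 = 2.5362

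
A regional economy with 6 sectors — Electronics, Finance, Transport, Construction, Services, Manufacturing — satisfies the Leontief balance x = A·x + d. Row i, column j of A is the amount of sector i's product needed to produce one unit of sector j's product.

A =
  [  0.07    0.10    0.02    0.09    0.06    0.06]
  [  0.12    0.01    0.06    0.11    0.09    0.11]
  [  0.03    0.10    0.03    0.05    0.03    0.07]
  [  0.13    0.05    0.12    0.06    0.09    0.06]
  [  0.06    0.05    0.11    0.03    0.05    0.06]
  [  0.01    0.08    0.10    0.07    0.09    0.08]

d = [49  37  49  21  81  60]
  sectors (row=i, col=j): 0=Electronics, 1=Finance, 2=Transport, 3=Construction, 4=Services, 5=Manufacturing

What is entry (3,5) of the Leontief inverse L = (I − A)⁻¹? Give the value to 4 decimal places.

L[3,5] = 0.1213

Form M = I − A:
  [  0.93   -0.10   -0.02   -0.09   -0.06   -0.06]
  [ -0.12    0.99   -0.06   -0.11   -0.09   -0.11]
  [ -0.03   -0.10    0.97   -0.05   -0.03   -0.07]
  [ -0.13   -0.05   -0.12    0.94   -0.09   -0.06]
  [ -0.06   -0.05   -0.11   -0.03    0.95   -0.06]
  [ -0.01   -0.08   -0.10   -0.07   -0.09    0.92]
Leontief inverse L = M⁻¹:
  [  1.1240    0.1427    0.0735    0.1401    0.1107    0.1123]
  [  0.1767    1.0701    0.1247    0.1661    0.1483    0.1695]
  [  0.0699    0.1324    1.0712    0.0898    0.0699    0.1123]
  [  0.1869    0.1104    0.1779    1.1178    0.1453    0.1213]
  [  0.0980    0.0921    0.1507    0.0707    1.0889    0.1045]
  [  0.0590    0.1264    0.1564    0.1177    0.1393    1.1346]
Total output x = L · d:
  x_0 = 1.1240·49 + 0.1427·37 + 0.0735·49 + 0.1401·21 + 0.1107·81 + 0.1123·60 = 82.6077
  x_1 = 0.1767·49 + 1.0701·37 + 0.1247·49 + 0.1661·21 + 0.1483·81 + 0.1695·60 = 80.0286
  x_2 = 0.0699·49 + 0.1324·37 + 1.0712·49 + 0.0898·21 + 0.0699·81 + 0.1123·60 = 75.0989
  x_3 = 0.1869·49 + 0.1104·37 + 0.1779·49 + 1.1178·21 + 0.1453·81 + 0.1213·60 = 64.4847
  x_4 = 0.0980·49 + 0.0921·37 + 0.1507·49 + 0.0707·21 + 1.0889·81 + 0.1045·60 = 111.5544
  x_5 = 0.0590·49 + 0.1264·37 + 0.1564·49 + 0.1177·21 + 0.1393·81 + 1.1346·60 = 97.0566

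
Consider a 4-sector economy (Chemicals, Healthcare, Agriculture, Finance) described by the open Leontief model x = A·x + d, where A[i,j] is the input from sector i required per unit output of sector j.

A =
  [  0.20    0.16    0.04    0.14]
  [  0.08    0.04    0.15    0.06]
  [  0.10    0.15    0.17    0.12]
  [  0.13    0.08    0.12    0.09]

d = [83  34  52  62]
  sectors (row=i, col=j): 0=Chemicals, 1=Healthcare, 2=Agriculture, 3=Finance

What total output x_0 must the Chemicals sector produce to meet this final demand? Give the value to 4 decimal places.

142.4587

Form M = I − A:
  [  0.80   -0.16   -0.04   -0.14]
  [ -0.08    0.96   -0.15   -0.06]
  [ -0.10   -0.15    0.83   -0.12]
  [ -0.13   -0.08   -0.12    0.91]
Leontief inverse L = M⁻¹:
  [  1.3343    0.2656    0.1473    0.2422]
  [  0.1608    1.1147    0.2278    0.1283]
  [  0.2237    0.2580    1.2943    0.2221]
  [  0.2343    0.1700    0.2118    1.1741]
Total output x = L · d:
  x_0 = 1.3343·83 + 0.2656·34 + 0.1473·52 + 0.2422·62 = 142.4587
  x_1 = 0.1608·83 + 1.1147·34 + 0.2278·52 + 0.1283·62 = 71.0423
  x_2 = 0.2237·83 + 0.2580·34 + 1.2943·52 + 0.2221·62 = 108.4159
  x_3 = 0.2343·83 + 0.1700·34 + 0.2118·52 + 1.1741·62 = 109.0252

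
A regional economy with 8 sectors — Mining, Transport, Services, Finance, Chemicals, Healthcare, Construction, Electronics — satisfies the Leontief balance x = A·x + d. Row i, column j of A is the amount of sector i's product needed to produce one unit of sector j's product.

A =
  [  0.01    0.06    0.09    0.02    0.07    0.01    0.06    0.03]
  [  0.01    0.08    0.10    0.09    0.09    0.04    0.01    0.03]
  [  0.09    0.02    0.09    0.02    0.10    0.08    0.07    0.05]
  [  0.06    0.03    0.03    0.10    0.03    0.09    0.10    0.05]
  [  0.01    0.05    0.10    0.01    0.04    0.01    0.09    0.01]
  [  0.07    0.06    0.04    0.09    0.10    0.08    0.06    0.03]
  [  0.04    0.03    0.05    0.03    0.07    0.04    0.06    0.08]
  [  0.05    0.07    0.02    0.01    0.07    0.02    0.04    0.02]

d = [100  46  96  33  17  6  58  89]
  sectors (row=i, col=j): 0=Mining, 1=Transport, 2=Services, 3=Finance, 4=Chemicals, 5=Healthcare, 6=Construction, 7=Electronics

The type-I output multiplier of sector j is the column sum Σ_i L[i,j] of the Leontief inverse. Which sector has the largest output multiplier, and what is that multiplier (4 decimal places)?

Chemicals (1.9822)

Form M = I − A:
  [  0.99   -0.06   -0.09   -0.02   -0.07   -0.01   -0.06   -0.03]
  [ -0.01    0.92   -0.10   -0.09   -0.09   -0.04   -0.01   -0.03]
  [ -0.09   -0.02    0.91   -0.02   -0.10   -0.08   -0.07   -0.05]
  [ -0.06   -0.03   -0.03    0.90   -0.03   -0.09   -0.10   -0.05]
  [ -0.01   -0.05   -0.10   -0.01    0.96   -0.01   -0.09   -0.01]
  [ -0.07   -0.06   -0.04   -0.09   -0.10    0.92   -0.06   -0.03]
  [ -0.04   -0.03   -0.05   -0.03   -0.07   -0.04    0.94   -0.08]
  [ -0.05   -0.07   -0.02   -0.01   -0.07   -0.02   -0.04    0.98]
Leontief inverse L = M⁻¹:
  [  1.0363    0.0879    0.1343    0.0437    0.1141    0.0377    0.0973    0.0538]
  [  0.0459    1.1172    0.1558    0.1286    0.1456    0.0808    0.0617    0.0591]
  [  0.1280    0.0623    1.1523    0.0535    0.1646    0.1187    0.1272    0.0830]
  [  0.0982    0.0705    0.0812    1.1425    0.0893    0.1325    0.1552    0.0852]
  [  0.0358    0.0743    0.1409    0.0316    1.0823    0.0369    0.1244    0.0345]
  [  0.1076    0.1045    0.1018    0.1339    0.1628    1.1230    0.1198    0.0643]
  [  0.0685    0.0631    0.0944    0.0560    0.1176    0.0686    1.1020    0.1050]
  [  0.0673    0.0963    0.0583    0.0314    0.1059    0.0398    0.0699    1.0380]
Total output x = L · d:
  x_0 = 1.0363·100 + 0.0879·46 + 0.1343·96 + 0.0437·33 + 0.1141·17 + 0.0377·6 + 0.0973·58 + 0.0538·89 = 134.6038
  x_1 = 0.0459·100 + 1.1172·46 + 0.1558·96 + 0.1286·33 + 0.1456·17 + 0.0808·6 + 0.0617·58 + 0.0591·89 = 86.9799
  x_2 = 0.1280·100 + 0.0623·46 + 1.1523·96 + 0.0535·33 + 0.1646·17 + 0.1187·6 + 0.1272·58 + 0.0830·89 = 146.3313
  x_3 = 0.0982·100 + 0.0705·46 + 0.0812·96 + 1.1425·33 + 0.0893·17 + 0.1325·6 + 0.1552·58 + 0.0852·89 = 77.4555
  x_4 = 0.0358·100 + 0.0743·46 + 0.1409·96 + 0.0316·33 + 1.0823·17 + 0.0369·6 + 0.1244·58 + 0.0345·89 = 50.4730
  x_5 = 0.1076·100 + 0.1045·46 + 0.1018·96 + 0.1339·33 + 0.1628·17 + 1.1230·6 + 0.1198·58 + 0.0643·89 = 51.9350
  x_6 = 0.0685·100 + 0.0631·46 + 0.0944·96 + 0.0560·33 + 0.1176·17 + 0.0686·6 + 1.1020·58 + 0.1050·89 = 96.3254
  x_7 = 0.0673·100 + 0.0963·46 + 0.0583·96 + 0.0314·33 + 0.1059·17 + 0.0398·6 + 0.0699·58 + 1.0380·89 = 116.2702
Output multipliers (column sums of L):
  Mining: 1.5875
  Transport: 1.6761
  Services: 1.9189
  Finance: 1.6213
  Chemicals: 1.9822
  Healthcare: 1.6380
  Construction: 1.8575
  Electronics: 1.5229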